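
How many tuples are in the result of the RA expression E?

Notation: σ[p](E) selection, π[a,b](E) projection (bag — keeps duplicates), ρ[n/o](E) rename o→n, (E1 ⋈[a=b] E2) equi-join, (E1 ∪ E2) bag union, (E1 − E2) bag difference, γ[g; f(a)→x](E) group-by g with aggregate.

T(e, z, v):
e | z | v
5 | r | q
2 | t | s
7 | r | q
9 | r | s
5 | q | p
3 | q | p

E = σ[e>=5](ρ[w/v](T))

Per-node cardinality:
  T → 6
  ρ[w/v](T) → 6
  σ[e>=5](ρ[w/v](T)) → 4

|E| = 4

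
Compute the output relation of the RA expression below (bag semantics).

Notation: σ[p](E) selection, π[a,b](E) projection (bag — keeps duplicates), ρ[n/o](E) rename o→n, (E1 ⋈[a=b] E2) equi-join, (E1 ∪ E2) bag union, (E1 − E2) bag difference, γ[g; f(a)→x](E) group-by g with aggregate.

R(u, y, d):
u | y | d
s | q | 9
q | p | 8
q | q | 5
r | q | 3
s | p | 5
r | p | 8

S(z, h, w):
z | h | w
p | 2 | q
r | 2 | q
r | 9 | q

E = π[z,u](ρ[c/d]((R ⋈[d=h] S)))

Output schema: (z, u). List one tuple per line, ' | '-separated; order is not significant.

Subexpression sizes:
  R → 6
  S → 3
  (R ⋈[d=h] S) → 1
  ρ[c/d]((R ⋈[d=h] S)) → 1
  π[z,u](ρ[c/d]((R ⋈[d=h] S))) → 1

== RESULT ==
z | u
r | s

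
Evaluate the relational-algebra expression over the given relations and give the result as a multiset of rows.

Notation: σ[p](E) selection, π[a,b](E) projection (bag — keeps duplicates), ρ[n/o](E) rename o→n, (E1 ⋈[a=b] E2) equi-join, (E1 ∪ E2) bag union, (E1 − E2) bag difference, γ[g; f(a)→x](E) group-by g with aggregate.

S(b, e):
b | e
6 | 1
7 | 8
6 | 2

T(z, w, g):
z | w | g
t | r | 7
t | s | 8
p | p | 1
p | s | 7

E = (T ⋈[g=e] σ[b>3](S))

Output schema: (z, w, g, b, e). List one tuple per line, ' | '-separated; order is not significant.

Per-node cardinality:
  T → 4
  S → 3
  σ[b>3](S) → 3
  (T ⋈[g=e] σ[b>3](S)) → 2

== RESULT ==
z | w | g | b | e
p | p | 1 | 6 | 1
t | s | 8 | 7 | 8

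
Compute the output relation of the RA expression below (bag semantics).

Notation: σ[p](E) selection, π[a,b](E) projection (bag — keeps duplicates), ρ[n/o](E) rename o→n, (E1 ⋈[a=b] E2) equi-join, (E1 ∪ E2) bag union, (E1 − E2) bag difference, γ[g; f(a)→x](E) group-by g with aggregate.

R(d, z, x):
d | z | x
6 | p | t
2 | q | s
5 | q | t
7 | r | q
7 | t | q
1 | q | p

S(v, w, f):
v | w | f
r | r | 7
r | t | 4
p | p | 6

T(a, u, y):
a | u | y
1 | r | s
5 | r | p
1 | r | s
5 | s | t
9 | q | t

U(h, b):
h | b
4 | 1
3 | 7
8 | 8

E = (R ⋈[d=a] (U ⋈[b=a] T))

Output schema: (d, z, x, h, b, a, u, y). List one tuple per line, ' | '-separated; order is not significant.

Per-node cardinality:
  R → 6
  U → 3
  T → 5
  (U ⋈[b=a] T) → 2
  (R ⋈[d=a] (U ⋈[b=a] T)) → 2

== RESULT ==
d | z | x | h | b | a | u | y
1 | q | p | 4 | 1 | 1 | r | s
1 | q | p | 4 | 1 | 1 | r | s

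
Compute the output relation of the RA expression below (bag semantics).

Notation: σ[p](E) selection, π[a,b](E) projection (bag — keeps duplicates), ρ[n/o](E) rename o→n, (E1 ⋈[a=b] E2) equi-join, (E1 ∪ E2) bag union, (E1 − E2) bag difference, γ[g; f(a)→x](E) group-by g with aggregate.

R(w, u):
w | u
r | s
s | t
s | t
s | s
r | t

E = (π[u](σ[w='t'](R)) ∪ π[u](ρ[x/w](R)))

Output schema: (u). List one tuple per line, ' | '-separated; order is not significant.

Subexpression sizes:
  R → 5
  σ[w='t'](R) → 0
  π[u](σ[w='t'](R)) → 0
  R → 5
  ρ[x/w](R) → 5
  π[u](ρ[x/w](R)) → 5
  (π[u](σ[w='t'](R)) ∪ π[u](ρ[x/w](R))) → 5

== RESULT ==
u
s
s
t
t
t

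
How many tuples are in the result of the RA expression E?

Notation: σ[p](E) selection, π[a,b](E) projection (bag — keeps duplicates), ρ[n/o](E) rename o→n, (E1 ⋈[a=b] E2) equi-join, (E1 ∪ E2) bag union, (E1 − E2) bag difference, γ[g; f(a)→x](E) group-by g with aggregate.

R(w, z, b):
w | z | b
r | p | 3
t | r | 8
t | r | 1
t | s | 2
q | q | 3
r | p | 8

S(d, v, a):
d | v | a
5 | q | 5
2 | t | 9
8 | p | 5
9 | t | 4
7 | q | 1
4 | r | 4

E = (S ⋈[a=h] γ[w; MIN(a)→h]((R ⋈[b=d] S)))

Subexpression sizes:
  S → 6
  R → 6
  S → 6
  (R ⋈[b=d] S) → 3
  γ[w; MIN(a)→h]((R ⋈[b=d] S)) → 2
  (S ⋈[a=h] γ[w; MIN(a)→h]((R ⋈[b=d] S))) → 4

|E| = 4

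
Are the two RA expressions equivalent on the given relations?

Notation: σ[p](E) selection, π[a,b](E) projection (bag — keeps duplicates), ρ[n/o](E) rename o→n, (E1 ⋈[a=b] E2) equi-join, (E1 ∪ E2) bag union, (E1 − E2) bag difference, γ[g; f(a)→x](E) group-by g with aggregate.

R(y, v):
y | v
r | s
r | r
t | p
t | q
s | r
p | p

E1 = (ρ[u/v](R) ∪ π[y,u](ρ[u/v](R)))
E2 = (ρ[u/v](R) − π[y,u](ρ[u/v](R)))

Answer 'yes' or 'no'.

E1 stepwise |·|:
  R → 6
  ρ[u/v](R) → 6
  R → 6
  ρ[u/v](R) → 6
  π[y,u](ρ[u/v](R)) → 6
  (ρ[u/v](R) ∪ π[y,u](ρ[u/v](R))) → 12
E2 stepwise |·|:
  R → 6
  ρ[u/v](R) → 6
  R → 6
  ρ[u/v](R) → 6
  π[y,u](ρ[u/v](R)) → 6
  (ρ[u/v](R) − π[y,u](ρ[u/v](R))) → 0

E1 result:
y | u
p | p
p | p
r | r
r | r
r | s
r | s
s | r
s | r
t | p
t | p
t | q
t | q
E2 result:
y | u
(0 rows)
Witness: ('s', 'r') appears 2× in E1 but 0× in E2.

no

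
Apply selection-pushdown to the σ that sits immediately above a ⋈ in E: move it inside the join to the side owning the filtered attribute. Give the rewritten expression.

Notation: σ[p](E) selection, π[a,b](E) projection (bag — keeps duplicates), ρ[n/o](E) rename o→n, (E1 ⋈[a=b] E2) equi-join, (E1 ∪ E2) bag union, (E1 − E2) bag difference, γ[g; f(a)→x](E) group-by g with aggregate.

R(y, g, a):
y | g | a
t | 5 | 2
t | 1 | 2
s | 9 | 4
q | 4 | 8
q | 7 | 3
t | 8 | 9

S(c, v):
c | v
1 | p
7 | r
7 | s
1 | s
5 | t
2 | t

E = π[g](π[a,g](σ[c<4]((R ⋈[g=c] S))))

σ filters on c, owned by the right side.
E' = π[g](π[a,g]((R ⋈[g=c] σ[c<4](S))))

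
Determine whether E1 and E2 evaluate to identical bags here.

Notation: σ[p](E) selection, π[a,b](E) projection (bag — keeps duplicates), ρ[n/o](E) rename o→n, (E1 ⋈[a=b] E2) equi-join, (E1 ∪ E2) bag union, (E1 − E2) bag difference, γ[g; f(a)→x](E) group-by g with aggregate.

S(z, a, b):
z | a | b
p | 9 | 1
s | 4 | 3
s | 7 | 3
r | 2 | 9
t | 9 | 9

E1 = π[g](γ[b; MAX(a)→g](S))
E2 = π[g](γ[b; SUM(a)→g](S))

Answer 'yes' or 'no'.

E1 subexpression sizes:
  S → 5
  γ[b; MAX(a)→g](S) → 3
  π[g](γ[b; MAX(a)→g](S)) → 3
E2 subexpression sizes:
  S → 5
  γ[b; SUM(a)→g](S) → 3
  π[g](γ[b; SUM(a)→g](S)) → 3

E1 result:
g
7
9
9
E2 result:
g
9
11
11
Witness: (11,) appears 0× in E1 but 2× in E2.

no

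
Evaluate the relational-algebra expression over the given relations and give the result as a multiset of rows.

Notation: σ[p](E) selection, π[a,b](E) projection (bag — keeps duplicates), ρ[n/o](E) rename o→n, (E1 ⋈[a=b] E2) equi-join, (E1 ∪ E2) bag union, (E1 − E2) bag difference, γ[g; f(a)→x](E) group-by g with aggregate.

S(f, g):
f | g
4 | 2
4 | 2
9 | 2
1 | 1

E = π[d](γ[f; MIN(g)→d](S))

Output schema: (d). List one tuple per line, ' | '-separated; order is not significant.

Per-node cardinality:
  S → 4
  γ[f; MIN(g)→d](S) → 3
  π[d](γ[f; MIN(g)→d](S)) → 3

== RESULT ==
d
1
2
2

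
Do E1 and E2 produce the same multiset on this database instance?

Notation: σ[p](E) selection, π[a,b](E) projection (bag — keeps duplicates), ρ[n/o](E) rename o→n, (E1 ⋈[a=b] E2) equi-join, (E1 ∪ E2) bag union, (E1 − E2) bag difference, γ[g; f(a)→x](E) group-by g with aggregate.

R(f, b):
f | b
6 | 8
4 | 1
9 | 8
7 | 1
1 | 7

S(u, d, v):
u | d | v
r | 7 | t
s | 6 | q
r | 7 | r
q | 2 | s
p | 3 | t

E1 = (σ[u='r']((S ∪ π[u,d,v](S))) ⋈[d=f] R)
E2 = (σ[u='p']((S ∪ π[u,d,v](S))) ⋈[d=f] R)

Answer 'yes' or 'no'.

E1 row counts bottom-up:
  S → 5
  S → 5
  π[u,d,v](S) → 5
  (S ∪ π[u,d,v](S)) → 10
  σ[u='r']((S ∪ π[u,d,v](S))) → 4
  R → 5
  (σ[u='r']((S ∪ π[u,d,v](S))) ⋈[d=f] R) → 4
E2 row counts bottom-up:
  S → 5
  S → 5
  π[u,d,v](S) → 5
  (S ∪ π[u,d,v](S)) → 10
  σ[u='p']((S ∪ π[u,d,v](S))) → 2
  R → 5
  (σ[u='p']((S ∪ π[u,d,v](S))) ⋈[d=f] R) → 0

E1 result:
u | d | v | f | b
r | 7 | r | 7 | 1
r | 7 | r | 7 | 1
r | 7 | t | 7 | 1
r | 7 | t | 7 | 1
E2 result:
u | d | v | f | b
(0 rows)
Witness: ('r', 7, 't', 7, 1) appears 2× in E1 but 0× in E2.

no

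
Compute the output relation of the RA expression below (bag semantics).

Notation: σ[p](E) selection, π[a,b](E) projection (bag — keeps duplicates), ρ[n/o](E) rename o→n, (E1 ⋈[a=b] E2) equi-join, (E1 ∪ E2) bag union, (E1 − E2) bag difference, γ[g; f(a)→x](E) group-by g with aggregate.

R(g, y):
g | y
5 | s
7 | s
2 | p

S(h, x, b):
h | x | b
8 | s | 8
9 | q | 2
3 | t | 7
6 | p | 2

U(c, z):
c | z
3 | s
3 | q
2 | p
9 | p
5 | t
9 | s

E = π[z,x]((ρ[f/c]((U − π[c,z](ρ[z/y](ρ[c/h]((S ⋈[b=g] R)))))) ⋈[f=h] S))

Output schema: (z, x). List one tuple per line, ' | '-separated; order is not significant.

Per-node cardinality:
  U → 6
  S → 4
  R → 3
  (S ⋈[b=g] R) → 3
  ρ[c/h]((S ⋈[b=g] R)) → 3
  ρ[z/y](ρ[c/h]((S ⋈[b=g] R))) → 3
  π[c,z](ρ[z/y](ρ[c/h]((S ⋈[b=g] R)))) → 3
  (U − π[c,z](ρ[z/y](ρ[c/h]((S ⋈[b=g] R))))) → 4
  ρ[f/c]((U − π[c,z](ρ[z/y](ρ[c/h]((S ⋈[b=g] R)))))) → 4
  S → 4
  (ρ[f/c]((U − π[c,z](ρ[z/y](ρ[c/h]((S ⋈[b=g] R)))))) ⋈[f=h] S) → 2
  π[z,x]((ρ[f/c]((U − π[c,z](ρ[z/y](ρ[c/h]((S ⋈[b=g] R)))))) ⋈[f=h] S)) → 2

== RESULT ==
z | x
q | t
s | q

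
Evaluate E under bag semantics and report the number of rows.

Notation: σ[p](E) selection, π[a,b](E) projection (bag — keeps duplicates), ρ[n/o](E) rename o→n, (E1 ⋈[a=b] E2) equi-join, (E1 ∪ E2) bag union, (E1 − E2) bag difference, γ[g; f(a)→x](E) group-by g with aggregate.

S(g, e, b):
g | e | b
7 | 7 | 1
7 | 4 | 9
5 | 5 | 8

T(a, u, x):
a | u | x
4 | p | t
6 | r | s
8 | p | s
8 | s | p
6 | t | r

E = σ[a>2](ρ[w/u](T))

Stepwise |·|:
  T → 5
  ρ[w/u](T) → 5
  σ[a>2](ρ[w/u](T)) → 5

|E| = 5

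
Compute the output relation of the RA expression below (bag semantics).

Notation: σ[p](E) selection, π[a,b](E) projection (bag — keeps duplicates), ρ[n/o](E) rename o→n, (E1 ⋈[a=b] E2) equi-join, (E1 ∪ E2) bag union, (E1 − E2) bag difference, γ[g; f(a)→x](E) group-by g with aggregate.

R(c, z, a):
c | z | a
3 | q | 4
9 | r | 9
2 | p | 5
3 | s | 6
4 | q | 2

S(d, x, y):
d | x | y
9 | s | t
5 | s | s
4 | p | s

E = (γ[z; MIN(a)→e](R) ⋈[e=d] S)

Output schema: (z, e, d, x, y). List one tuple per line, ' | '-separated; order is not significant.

Row counts bottom-up:
  R → 5
  γ[z; MIN(a)→e](R) → 4
  S → 3
  (γ[z; MIN(a)→e](R) ⋈[e=d] S) → 2

== RESULT ==
z | e | d | x | y
p | 5 | 5 | s | s
r | 9 | 9 | s | t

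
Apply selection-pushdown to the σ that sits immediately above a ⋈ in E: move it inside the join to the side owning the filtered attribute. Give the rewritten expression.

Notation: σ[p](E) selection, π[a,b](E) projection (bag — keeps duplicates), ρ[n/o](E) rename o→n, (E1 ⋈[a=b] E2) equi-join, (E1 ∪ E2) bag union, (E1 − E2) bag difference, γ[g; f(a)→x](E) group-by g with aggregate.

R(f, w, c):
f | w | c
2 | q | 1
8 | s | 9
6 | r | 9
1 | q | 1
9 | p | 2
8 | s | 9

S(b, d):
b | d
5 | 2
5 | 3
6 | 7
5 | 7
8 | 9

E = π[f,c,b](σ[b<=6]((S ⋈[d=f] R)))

σ filters on b, owned by the left side.
E' = π[f,c,b]((σ[b<=6](S) ⋈[d=f] R))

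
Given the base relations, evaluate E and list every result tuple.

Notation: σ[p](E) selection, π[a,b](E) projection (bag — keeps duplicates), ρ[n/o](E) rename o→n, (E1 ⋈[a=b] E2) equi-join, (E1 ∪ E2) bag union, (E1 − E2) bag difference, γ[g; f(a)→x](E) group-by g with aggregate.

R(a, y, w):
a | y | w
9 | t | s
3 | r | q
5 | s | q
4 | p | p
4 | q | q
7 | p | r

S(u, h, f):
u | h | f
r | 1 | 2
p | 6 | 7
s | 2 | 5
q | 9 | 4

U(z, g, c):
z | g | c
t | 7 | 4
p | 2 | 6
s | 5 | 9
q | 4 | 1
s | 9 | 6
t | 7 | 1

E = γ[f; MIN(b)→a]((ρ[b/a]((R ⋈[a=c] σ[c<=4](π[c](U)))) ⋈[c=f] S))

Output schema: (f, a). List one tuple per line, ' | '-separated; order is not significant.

Stepwise |·|:
  R → 6
  U → 6
  π[c](U) → 6
  σ[c<=4](π[c](U)) → 3
  (R ⋈[a=c] σ[c<=4](π[c](U))) → 2
  ρ[b/a]((R ⋈[a=c] σ[c<=4](π[c](U)))) → 2
  S → 4
  (ρ[b/a]((R ⋈[a=c] σ[c<=4](π[c](U)))) ⋈[c=f] S) → 2
  γ[f; MIN(b)→a]((ρ[b/a]((R ⋈[a=c] σ[c<=4](π[c](U)))) ⋈[c=f] S)) → 1

== RESULT ==
f | a
4 | 4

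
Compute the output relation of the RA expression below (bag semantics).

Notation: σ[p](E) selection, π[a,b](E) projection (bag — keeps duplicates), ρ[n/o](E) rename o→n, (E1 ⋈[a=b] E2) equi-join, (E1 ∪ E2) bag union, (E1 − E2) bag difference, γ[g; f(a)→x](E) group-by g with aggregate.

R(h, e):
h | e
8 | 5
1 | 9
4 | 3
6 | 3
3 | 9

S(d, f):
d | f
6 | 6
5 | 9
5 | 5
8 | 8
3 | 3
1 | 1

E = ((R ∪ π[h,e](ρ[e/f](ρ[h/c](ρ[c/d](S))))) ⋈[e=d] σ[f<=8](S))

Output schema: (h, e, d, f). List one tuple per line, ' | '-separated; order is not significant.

Subexpression sizes:
  R → 5
  S → 6
  ρ[c/d](S) → 6
  ρ[h/c](ρ[c/d](S)) → 6
  ρ[e/f](ρ[h/c](ρ[c/d](S))) → 6
  π[h,e](ρ[e/f](ρ[h/c](ρ[c/d](S)))) → 6
  (R ∪ π[h,e](ρ[e/f](ρ[h/c](ρ[c/d](S))))) → 11
  S → 6
  σ[f<=8](S) → 5
  ((R ∪ π[h,e](ρ[e/f](ρ[h/c](ρ[c/d](S))))) ⋈[e=d] σ[f<=8](S)) → 8

== RESULT ==
h | e | d | f
1 | 1 | 1 | 1
3 | 3 | 3 | 3
4 | 3 | 3 | 3
5 | 5 | 5 | 5
6 | 3 | 3 | 3
6 | 6 | 6 | 6
8 | 5 | 5 | 5
8 | 8 | 8 | 8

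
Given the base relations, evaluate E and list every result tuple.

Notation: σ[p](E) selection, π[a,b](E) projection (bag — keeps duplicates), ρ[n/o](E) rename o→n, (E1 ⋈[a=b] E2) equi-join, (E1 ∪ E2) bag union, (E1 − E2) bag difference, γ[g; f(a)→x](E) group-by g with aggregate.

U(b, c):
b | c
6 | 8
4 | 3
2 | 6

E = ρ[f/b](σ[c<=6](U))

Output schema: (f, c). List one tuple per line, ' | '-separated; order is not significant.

Per-node cardinality:
  U → 3
  σ[c<=6](U) → 2
  ρ[f/b](σ[c<=6](U)) → 2

== RESULT ==
f | c
2 | 6
4 | 3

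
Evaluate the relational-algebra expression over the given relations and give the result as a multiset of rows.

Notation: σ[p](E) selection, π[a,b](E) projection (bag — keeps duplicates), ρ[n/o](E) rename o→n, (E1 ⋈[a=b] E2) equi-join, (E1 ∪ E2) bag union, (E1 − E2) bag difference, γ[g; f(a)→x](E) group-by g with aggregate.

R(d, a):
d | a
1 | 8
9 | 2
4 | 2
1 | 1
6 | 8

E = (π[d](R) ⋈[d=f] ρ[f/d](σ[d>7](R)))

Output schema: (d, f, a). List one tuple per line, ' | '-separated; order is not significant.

Row counts bottom-up:
  R → 5
  π[d](R) → 5
  R → 5
  σ[d>7](R) → 1
  ρ[f/d](σ[d>7](R)) → 1
  (π[d](R) ⋈[d=f] ρ[f/d](σ[d>7](R))) → 1

== RESULT ==
d | f | a
9 | 9 | 2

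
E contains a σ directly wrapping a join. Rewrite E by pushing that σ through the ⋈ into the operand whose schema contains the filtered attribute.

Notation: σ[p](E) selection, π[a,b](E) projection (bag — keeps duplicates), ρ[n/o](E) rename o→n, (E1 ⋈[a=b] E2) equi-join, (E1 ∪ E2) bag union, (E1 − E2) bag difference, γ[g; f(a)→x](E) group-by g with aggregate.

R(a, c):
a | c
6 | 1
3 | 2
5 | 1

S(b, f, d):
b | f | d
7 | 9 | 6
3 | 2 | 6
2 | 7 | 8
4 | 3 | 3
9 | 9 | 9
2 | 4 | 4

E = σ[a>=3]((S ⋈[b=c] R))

σ filters on a, owned by the right side.
E' = (S ⋈[b=c] σ[a>=3](R))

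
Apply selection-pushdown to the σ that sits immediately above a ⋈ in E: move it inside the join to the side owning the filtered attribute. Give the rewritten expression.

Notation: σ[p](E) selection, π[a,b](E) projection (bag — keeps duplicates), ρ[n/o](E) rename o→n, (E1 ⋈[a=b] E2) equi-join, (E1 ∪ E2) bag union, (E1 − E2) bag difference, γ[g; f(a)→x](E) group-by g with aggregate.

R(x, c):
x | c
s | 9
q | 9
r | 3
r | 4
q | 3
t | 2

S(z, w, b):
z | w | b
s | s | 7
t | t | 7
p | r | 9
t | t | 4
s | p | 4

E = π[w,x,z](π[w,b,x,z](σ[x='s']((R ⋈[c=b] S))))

σ filters on x, owned by the left side.
E' = π[w,x,z](π[w,b,x,z]((σ[x='s'](R) ⋈[c=b] S)))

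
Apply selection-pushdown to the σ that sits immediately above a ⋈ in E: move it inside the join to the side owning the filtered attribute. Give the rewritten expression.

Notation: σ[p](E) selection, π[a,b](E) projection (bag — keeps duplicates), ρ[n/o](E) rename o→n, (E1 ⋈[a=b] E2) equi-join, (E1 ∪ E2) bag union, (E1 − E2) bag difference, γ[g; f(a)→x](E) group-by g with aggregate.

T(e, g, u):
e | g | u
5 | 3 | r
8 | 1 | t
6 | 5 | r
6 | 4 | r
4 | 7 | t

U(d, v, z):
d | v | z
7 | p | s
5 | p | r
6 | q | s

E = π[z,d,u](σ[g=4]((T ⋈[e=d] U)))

σ filters on g, owned by the left side.
E' = π[z,d,u]((σ[g=4](T) ⋈[e=d] U))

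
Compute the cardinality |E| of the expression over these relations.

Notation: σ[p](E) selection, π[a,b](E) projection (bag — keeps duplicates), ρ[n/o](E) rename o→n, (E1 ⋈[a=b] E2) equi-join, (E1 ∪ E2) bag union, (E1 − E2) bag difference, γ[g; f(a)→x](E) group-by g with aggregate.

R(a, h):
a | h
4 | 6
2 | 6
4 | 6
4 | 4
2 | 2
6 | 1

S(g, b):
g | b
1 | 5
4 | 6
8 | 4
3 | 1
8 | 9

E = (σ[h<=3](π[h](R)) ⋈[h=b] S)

Subexpression sizes:
  R → 6
  π[h](R) → 6
  σ[h<=3](π[h](R)) → 2
  S → 5
  (σ[h<=3](π[h](R)) ⋈[h=b] S) → 1

|E| = 1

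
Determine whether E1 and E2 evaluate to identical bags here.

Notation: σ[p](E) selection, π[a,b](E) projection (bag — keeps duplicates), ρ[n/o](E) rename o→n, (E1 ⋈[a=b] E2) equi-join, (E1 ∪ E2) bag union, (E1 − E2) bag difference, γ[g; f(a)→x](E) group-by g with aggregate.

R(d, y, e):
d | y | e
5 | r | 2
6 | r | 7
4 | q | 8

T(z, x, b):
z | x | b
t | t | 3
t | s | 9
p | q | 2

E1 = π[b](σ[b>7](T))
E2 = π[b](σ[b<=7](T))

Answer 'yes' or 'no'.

E1 stepwise |·|:
  T → 3
  σ[b>7](T) → 1
  π[b](σ[b>7](T)) → 1
E2 stepwise |·|:
  T → 3
  σ[b<=7](T) → 2
  π[b](σ[b<=7](T)) → 2

E1 result:
b
9
E2 result:
b
2
3
Witness: (2,) appears 0× in E1 but 1× in E2.

no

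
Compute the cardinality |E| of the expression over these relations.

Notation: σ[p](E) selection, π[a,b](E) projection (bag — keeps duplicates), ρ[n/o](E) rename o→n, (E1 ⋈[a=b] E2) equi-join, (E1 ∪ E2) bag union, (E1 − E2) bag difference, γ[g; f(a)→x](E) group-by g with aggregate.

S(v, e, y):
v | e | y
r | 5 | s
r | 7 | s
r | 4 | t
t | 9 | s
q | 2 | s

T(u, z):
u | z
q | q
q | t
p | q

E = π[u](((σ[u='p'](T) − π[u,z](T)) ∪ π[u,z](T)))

Row counts bottom-up:
  T → 3
  σ[u='p'](T) → 1
  T → 3
  π[u,z](T) → 3
  (σ[u='p'](T) − π[u,z](T)) → 0
  T → 3
  π[u,z](T) → 3
  ((σ[u='p'](T) − π[u,z](T)) ∪ π[u,z](T)) → 3
  π[u](((σ[u='p'](T) − π[u,z](T)) ∪ π[u,z](T))) → 3

|E| = 3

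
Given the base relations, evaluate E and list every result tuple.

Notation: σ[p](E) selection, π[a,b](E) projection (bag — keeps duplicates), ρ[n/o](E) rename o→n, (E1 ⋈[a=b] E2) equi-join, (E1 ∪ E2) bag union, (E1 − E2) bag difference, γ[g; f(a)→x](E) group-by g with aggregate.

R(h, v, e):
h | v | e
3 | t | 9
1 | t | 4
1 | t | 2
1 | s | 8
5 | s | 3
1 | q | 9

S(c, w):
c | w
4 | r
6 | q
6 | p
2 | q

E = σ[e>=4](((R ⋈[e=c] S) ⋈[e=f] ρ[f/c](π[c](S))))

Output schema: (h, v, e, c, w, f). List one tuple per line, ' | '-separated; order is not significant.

Stepwise |·|:
  R → 6
  S → 4
  (R ⋈[e=c] S) → 2
  S → 4
  π[c](S) → 4
  ρ[f/c](π[c](S)) → 4
  ((R ⋈[e=c] S) ⋈[e=f] ρ[f/c](π[c](S))) → 2
  σ[e>=4](((R ⋈[e=c] S) ⋈[e=f] ρ[f/c](π[c](S)))) → 1

== RESULT ==
h | v | e | c | w | f
1 | t | 4 | 4 | r | 4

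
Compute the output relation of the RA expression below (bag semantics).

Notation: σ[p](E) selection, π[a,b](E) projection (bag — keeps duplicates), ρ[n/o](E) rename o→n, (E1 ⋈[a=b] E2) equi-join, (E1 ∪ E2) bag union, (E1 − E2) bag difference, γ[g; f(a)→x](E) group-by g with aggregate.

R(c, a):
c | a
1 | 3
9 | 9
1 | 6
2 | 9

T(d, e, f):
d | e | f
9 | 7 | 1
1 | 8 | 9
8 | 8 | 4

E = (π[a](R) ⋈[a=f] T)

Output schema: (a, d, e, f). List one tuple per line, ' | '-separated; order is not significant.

Row counts bottom-up:
  R → 4
  π[a](R) → 4
  T → 3
  (π[a](R) ⋈[a=f] T) → 2

== RESULT ==
a | d | e | f
9 | 1 | 8 | 9
9 | 1 | 8 | 9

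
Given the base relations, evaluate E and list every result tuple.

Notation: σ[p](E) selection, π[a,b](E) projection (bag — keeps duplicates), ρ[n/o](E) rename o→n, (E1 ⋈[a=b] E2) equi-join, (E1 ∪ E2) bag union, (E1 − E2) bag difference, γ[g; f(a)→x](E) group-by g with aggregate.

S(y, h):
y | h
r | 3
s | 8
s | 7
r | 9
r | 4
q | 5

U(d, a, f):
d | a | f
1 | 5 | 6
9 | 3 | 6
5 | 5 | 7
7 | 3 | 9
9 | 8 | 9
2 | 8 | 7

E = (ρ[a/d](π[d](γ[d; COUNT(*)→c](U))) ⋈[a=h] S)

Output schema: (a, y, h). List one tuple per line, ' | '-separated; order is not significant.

Stepwise |·|:
  U → 6
  γ[d; COUNT(*)→c](U) → 5
  π[d](γ[d; COUNT(*)→c](U)) → 5
  ρ[a/d](π[d](γ[d; COUNT(*)→c](U))) → 5
  S → 6
  (ρ[a/d](π[d](γ[d; COUNT(*)→c](U))) ⋈[a=h] S) → 3

== RESULT ==
a | y | h
5 | q | 5
7 | s | 7
9 | r | 9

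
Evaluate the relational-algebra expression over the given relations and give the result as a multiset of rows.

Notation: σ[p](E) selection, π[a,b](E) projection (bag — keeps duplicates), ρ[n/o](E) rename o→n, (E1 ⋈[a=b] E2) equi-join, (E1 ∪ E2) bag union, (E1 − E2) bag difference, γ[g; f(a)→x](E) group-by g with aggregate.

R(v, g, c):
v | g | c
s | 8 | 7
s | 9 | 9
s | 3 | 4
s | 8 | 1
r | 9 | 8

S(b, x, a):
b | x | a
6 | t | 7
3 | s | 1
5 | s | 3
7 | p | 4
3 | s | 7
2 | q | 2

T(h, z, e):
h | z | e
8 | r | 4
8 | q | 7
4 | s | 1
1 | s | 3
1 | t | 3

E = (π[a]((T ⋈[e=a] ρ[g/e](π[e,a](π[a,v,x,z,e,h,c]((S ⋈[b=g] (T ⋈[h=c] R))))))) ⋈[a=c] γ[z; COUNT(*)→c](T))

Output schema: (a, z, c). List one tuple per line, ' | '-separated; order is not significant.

Subexpression sizes:
  T → 5
  S → 6
  T → 5
  R → 5
  (T ⋈[h=c] R) → 5
  (S ⋈[b=g] (T ⋈[h=c] R)) → 2
  π[a,v,x,z,e,h,c]((S ⋈[b=g] (T ⋈[h=c] R))) → 2
  π[e,a](π[a,v,x,z,e,h,c]((S ⋈[b=g] (T ⋈[h=c] R)))) → 2
  ρ[g/e](π[e,a](π[a,v,x,z,e,h,c]((S ⋈[b=g] (T ⋈[h=c] R))))) → 2
  (T ⋈[e=a] ρ[g/e](π[e,a](π[a,v,x,z,e,h,c]((S ⋈[b=g] (T ⋈[h=c] R)))))) → 2
  π[a]((T ⋈[e=a] ρ[g/e](π[e,a](π[a,v,x,z,e,h,c]((S ⋈[b=g] (T ⋈[h=c] R))))))) → 2
  T → 5
  γ[z; COUNT(*)→c](T) → 4
  (π[a]((T ⋈[e=a] ρ[g/e](π[e,a](π[a,v,x,z,e,h,c]((S ⋈[b=g] (T ⋈[h=c] R))))))) ⋈[a=c] γ[z; COUNT(*)→c](T)) → 3

== RESULT ==
a | z | c
1 | q | 1
1 | r | 1
1 | t | 1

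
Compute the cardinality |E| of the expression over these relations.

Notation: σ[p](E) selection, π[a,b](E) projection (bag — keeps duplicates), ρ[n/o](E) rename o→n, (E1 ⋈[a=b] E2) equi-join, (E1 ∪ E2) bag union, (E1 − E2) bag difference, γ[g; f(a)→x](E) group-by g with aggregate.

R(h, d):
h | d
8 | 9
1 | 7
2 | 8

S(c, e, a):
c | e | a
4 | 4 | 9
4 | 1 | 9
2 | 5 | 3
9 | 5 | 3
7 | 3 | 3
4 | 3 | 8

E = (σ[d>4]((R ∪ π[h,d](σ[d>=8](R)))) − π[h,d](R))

Per-node cardinality:
  R → 3
  R → 3
  σ[d>=8](R) → 2
  π[h,d](σ[d>=8](R)) → 2
  (R ∪ π[h,d](σ[d>=8](R))) → 5
  σ[d>4]((R ∪ π[h,d](σ[d>=8](R)))) → 5
  R → 3
  π[h,d](R) → 3
  (σ[d>4]((R ∪ π[h,d](σ[d>=8](R)))) − π[h,d](R)) → 2

|E| = 2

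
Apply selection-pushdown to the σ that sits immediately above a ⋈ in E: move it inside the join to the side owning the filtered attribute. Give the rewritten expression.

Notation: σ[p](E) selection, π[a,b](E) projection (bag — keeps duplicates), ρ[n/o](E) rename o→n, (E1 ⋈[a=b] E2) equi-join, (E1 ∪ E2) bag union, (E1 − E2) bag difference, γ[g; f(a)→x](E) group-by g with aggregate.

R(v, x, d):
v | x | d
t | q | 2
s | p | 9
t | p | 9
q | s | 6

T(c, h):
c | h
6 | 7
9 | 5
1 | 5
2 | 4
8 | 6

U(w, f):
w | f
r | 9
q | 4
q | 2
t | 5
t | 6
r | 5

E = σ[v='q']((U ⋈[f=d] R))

σ filters on v, owned by the right side.
E' = (U ⋈[f=d] σ[v='q'](R))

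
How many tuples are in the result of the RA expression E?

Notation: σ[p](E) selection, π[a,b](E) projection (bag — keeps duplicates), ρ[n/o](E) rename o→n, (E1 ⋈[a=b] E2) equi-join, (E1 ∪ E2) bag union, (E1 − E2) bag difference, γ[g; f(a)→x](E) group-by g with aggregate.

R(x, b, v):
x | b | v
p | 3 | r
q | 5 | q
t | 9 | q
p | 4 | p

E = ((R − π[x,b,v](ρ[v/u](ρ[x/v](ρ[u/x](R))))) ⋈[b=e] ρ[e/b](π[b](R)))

Row counts bottom-up:
  R → 4
  R → 4
  ρ[u/x](R) → 4
  ρ[x/v](ρ[u/x](R)) → 4
  ρ[v/u](ρ[x/v](ρ[u/x](R))) → 4
  π[x,b,v](ρ[v/u](ρ[x/v](ρ[u/x](R)))) → 4
  (R − π[x,b,v](ρ[v/u](ρ[x/v](ρ[u/x](R))))) → 2
  R → 4
  π[b](R) → 4
  ρ[e/b](π[b](R)) → 4
  ((R − π[x,b,v](ρ[v/u](ρ[x/v](ρ[u/x](R))))) ⋈[b=e] ρ[e/b](π[b](R))) → 2

|E| = 2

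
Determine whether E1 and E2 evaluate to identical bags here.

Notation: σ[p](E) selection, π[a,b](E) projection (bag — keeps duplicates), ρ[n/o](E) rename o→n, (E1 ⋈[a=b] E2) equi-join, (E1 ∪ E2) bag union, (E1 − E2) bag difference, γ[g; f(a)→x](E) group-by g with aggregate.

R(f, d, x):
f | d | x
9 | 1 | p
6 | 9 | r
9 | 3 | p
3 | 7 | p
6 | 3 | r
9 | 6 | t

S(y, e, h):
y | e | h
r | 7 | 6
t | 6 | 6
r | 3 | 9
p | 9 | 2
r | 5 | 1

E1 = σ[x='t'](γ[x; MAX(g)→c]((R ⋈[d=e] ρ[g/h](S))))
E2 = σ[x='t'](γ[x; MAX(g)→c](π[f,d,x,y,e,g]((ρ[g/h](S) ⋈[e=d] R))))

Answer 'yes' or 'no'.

E1 row counts bottom-up:
  R → 6
  S → 5
  ρ[g/h](S) → 5
  (R ⋈[d=e] ρ[g/h](S)) → 5
  γ[x; MAX(g)→c]((R ⋈[d=e] ρ[g/h](S))) → 3
  σ[x='t'](γ[x; MAX(g)→c]((R ⋈[d=e] ρ[g/h](S)))) → 1
E2 row counts bottom-up:
  S → 5
  ρ[g/h](S) → 5
  R → 6
  (ρ[g/h](S) ⋈[e=d] R) → 5
  π[f,d,x,y,e,g]((ρ[g/h](S) ⋈[e=d] R)) → 5
  γ[x; MAX(g)→c](π[f,d,x,y,e,g]((ρ[g/h](S) ⋈[e=d] R))) → 3
  σ[x='t'](γ[x; MAX(g)→c](π[f,d,x,y,e,g]((ρ[g/h](S) ⋈[e=d] R)))) → 1

E1 and E2 produce the same multiset:
x | c
t | 6

yes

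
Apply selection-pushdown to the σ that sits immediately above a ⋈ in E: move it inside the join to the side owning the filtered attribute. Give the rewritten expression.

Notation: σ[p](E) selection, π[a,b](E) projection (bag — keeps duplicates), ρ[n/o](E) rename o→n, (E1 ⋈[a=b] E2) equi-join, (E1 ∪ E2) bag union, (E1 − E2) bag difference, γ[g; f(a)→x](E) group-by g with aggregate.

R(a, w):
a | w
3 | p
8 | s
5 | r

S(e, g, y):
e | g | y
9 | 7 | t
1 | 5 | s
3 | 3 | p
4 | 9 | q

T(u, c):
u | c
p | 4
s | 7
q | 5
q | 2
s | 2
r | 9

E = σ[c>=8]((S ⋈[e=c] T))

σ filters on c, owned by the right side.
E' = (S ⋈[e=c] σ[c>=8](T))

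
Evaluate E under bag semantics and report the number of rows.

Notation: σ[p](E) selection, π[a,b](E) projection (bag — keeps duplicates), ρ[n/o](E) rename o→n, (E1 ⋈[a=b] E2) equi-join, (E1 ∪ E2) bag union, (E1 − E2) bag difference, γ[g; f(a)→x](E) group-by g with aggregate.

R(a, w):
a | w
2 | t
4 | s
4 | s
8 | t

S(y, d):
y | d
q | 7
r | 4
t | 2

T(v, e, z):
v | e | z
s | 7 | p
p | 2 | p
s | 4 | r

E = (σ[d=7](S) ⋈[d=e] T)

Subexpression sizes:
  S → 3
  σ[d=7](S) → 1
  T → 3
  (σ[d=7](S) ⋈[d=e] T) → 1

|E| = 1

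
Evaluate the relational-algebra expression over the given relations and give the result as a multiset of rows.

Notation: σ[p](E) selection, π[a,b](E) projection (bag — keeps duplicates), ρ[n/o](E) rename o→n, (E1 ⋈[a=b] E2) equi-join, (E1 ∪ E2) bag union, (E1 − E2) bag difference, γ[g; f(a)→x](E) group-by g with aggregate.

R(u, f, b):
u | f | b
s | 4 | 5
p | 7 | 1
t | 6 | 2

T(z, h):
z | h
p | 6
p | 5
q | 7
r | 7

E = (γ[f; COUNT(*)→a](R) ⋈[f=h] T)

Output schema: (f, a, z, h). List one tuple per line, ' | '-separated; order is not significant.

Subexpression sizes:
  R → 3
  γ[f; COUNT(*)→a](R) → 3
  T → 4
  (γ[f; COUNT(*)→a](R) ⋈[f=h] T) → 3

== RESULT ==
f | a | z | h
6 | 1 | p | 6
7 | 1 | q | 7
7 | 1 | r | 7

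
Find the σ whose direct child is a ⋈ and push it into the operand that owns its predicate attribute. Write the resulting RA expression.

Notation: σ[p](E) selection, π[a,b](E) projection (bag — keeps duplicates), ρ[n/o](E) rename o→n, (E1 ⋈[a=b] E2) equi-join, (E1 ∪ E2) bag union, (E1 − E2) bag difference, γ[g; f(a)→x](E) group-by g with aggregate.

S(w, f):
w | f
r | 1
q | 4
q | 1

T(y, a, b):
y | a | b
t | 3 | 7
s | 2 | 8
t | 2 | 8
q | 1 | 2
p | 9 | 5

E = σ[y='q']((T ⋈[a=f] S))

σ filters on y, owned by the left side.
E' = (σ[y='q'](T) ⋈[a=f] S)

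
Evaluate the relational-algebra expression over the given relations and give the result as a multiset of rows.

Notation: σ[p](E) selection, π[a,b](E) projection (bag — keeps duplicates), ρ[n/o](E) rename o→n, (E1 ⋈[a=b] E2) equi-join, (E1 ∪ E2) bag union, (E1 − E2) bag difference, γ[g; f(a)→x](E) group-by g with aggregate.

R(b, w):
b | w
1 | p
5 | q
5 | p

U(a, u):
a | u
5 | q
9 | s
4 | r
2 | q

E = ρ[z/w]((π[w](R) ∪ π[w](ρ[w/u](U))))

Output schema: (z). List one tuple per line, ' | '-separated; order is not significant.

Subexpression sizes:
  R → 3
  π[w](R) → 3
  U → 4
  ρ[w/u](U) → 4
  π[w](ρ[w/u](U)) → 4
  (π[w](R) ∪ π[w](ρ[w/u](U))) → 7
  ρ[z/w]((π[w](R) ∪ π[w](ρ[w/u](U)))) → 7

== RESULT ==
z
p
p
q
q
q
r
s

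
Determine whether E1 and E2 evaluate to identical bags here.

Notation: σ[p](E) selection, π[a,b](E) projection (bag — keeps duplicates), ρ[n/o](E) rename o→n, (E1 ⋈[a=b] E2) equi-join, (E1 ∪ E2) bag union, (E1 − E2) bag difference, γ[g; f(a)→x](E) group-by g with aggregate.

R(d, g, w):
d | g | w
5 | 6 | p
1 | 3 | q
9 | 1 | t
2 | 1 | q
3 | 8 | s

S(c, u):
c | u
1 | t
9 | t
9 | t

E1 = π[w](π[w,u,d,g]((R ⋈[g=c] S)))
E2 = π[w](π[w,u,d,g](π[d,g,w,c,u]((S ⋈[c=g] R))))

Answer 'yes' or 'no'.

E1 row counts bottom-up:
  R → 5
  S → 3
  (R ⋈[g=c] S) → 2
  π[w,u,d,g]((R ⋈[g=c] S)) → 2
  π[w](π[w,u,d,g]((R ⋈[g=c] S))) → 2
E2 row counts bottom-up:
  S → 3
  R → 5
  (S ⋈[c=g] R) → 2
  π[d,g,w,c,u]((S ⋈[c=g] R)) → 2
  π[w,u,d,g](π[d,g,w,c,u]((S ⋈[c=g] R))) → 2
  π[w](π[w,u,d,g](π[d,g,w,c,u]((S ⋈[c=g] R)))) → 2

E1 and E2 produce the same multiset:
w
q
t

yes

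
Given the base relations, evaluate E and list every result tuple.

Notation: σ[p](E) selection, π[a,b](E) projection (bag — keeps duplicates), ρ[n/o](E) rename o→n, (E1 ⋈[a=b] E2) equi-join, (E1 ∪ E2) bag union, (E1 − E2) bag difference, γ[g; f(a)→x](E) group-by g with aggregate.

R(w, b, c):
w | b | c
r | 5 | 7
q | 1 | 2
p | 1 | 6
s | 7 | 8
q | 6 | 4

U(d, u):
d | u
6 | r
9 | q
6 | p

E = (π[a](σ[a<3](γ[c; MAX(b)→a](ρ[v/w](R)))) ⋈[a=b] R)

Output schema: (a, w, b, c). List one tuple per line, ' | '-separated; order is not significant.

Stepwise |·|:
  R → 5
  ρ[v/w](R) → 5
  γ[c; MAX(b)→a](ρ[v/w](R)) → 5
  σ[a<3](γ[c; MAX(b)→a](ρ[v/w](R))) → 2
  π[a](σ[a<3](γ[c; MAX(b)→a](ρ[v/w](R)))) → 2
  R → 5
  (π[a](σ[a<3](γ[c; MAX(b)→a](ρ[v/w](R)))) ⋈[a=b] R) → 4

== RESULT ==
a | w | b | c
1 | p | 1 | 6
1 | p | 1 | 6
1 | q | 1 | 2
1 | q | 1 | 2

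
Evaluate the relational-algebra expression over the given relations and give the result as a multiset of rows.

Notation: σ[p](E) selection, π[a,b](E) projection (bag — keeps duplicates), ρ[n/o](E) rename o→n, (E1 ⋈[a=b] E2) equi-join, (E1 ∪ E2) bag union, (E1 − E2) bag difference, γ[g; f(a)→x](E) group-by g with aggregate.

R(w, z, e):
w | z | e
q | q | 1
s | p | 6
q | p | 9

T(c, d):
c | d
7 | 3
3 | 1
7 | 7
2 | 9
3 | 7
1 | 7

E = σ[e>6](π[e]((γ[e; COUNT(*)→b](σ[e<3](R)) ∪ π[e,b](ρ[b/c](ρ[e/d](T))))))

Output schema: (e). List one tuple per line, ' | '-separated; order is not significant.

Stepwise |·|:
  R → 3
  σ[e<3](R) → 1
  γ[e; COUNT(*)→b](σ[e<3](R)) → 1
  T → 6
  ρ[e/d](T) → 6
  ρ[b/c](ρ[e/d](T)) → 6
  π[e,b](ρ[b/c](ρ[e/d](T))) → 6
  (γ[e; COUNT(*)→b](σ[e<3](R)) ∪ π[e,b](ρ[b/c](ρ[e/d](T)))) → 7
  π[e]((γ[e; COUNT(*)→b](σ[e<3](R)) ∪ π[e,b](ρ[b/c](ρ[e/d](T))))) → 7
  σ[e>6](π[e]((γ[e; COUNT(*)→b](σ[e<3](R)) ∪ π[e,b](ρ[b/c](ρ[e/d](T)))))) → 4

== RESULT ==
e
7
7
7
9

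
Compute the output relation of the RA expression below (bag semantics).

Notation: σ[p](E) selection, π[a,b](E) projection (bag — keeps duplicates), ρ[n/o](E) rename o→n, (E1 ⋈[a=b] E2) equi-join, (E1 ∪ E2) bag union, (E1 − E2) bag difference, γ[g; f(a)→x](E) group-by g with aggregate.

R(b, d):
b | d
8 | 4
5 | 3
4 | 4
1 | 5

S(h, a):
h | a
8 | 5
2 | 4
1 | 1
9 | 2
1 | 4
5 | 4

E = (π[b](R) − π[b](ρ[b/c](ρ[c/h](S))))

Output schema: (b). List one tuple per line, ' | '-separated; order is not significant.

Per-node cardinality:
  R → 4
  π[b](R) → 4
  S → 6
  ρ[c/h](S) → 6
  ρ[b/c](ρ[c/h](S)) → 6
  π[b](ρ[b/c](ρ[c/h](S))) → 6
  (π[b](R) − π[b](ρ[b/c](ρ[c/h](S)))) → 1

== RESULT ==
b
4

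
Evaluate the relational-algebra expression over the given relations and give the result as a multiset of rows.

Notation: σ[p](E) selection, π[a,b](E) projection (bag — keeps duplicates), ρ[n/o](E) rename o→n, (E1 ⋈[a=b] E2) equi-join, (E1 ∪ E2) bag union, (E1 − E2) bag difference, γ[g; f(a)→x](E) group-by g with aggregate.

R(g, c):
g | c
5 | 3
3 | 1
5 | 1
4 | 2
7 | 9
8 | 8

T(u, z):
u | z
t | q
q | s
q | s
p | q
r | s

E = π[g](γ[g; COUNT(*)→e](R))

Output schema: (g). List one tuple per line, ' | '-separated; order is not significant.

Subexpression sizes:
  R → 6
  γ[g; COUNT(*)→e](R) → 5
  π[g](γ[g; COUNT(*)→e](R)) → 5

== RESULT ==
g
3
4
5
7
8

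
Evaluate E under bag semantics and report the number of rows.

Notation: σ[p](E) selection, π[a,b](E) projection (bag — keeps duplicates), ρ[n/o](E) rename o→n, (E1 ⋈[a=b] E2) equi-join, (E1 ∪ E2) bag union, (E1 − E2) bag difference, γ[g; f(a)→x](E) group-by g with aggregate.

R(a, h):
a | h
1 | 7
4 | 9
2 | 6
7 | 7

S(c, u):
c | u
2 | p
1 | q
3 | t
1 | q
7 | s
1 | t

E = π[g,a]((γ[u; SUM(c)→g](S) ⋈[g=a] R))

Subexpression sizes:
  S → 6
  γ[u; SUM(c)→g](S) → 4
  R → 4
  (γ[u; SUM(c)→g](S) ⋈[g=a] R) → 4
  π[g,a]((γ[u; SUM(c)→g](S) ⋈[g=a] R)) → 4

|E| = 4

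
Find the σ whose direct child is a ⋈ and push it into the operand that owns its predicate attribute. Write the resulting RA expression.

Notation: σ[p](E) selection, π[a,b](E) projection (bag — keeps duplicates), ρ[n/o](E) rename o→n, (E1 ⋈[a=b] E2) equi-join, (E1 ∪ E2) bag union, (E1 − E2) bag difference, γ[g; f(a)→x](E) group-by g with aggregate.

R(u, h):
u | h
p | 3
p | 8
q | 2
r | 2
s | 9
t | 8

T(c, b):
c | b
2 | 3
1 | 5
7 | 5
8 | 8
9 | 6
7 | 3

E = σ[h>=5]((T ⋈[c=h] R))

σ filters on h, owned by the right side.
E' = (T ⋈[c=h] σ[h>=5](R))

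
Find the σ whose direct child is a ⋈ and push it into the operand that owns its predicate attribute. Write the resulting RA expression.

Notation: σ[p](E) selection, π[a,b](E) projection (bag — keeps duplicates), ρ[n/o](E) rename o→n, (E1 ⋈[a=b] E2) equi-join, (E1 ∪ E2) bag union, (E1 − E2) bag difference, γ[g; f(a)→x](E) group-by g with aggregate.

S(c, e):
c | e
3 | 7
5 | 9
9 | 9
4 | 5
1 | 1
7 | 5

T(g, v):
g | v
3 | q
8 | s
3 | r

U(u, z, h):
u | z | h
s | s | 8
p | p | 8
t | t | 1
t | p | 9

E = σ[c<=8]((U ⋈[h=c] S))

σ filters on c, owned by the right side.
E' = (U ⋈[h=c] σ[c<=8](S))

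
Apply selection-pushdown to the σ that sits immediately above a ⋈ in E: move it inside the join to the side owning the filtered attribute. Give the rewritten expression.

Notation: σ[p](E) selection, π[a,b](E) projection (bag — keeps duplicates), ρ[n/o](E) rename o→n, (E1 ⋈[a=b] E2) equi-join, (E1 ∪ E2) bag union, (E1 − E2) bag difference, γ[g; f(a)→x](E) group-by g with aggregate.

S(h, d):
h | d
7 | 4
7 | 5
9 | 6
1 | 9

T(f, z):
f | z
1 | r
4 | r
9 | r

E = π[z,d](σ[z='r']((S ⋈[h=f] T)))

σ filters on z, owned by the right side.
E' = π[z,d]((S ⋈[h=f] σ[z='r'](T)))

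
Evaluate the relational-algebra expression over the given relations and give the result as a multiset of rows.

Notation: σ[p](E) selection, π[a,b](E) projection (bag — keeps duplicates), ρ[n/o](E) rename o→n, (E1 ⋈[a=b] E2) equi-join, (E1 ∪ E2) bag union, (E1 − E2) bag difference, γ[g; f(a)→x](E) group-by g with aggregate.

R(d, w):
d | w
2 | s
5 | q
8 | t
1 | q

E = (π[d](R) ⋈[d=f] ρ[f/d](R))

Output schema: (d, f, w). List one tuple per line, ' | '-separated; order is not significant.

Row counts bottom-up:
  R → 4
  π[d](R) → 4
  R → 4
  ρ[f/d](R) → 4
  (π[d](R) ⋈[d=f] ρ[f/d](R)) → 4

== RESULT ==
d | f | w
1 | 1 | q
2 | 2 | s
5 | 5 | q
8 | 8 | t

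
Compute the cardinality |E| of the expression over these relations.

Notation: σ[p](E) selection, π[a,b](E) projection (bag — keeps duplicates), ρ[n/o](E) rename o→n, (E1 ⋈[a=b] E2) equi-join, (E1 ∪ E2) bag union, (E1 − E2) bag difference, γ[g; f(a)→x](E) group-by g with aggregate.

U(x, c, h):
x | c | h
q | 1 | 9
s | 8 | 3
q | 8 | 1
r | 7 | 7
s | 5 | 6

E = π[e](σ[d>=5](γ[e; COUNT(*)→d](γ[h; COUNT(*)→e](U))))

Row counts bottom-up:
  U → 5
  γ[h; COUNT(*)→e](U) → 5
  γ[e; COUNT(*)→d](γ[h; COUNT(*)→e](U)) → 1
  σ[d>=5](γ[e; COUNT(*)→d](γ[h; COUNT(*)→e](U))) → 1
  π[e](σ[d>=5](γ[e; COUNT(*)→d](γ[h; COUNT(*)→e](U)))) → 1

|E| = 1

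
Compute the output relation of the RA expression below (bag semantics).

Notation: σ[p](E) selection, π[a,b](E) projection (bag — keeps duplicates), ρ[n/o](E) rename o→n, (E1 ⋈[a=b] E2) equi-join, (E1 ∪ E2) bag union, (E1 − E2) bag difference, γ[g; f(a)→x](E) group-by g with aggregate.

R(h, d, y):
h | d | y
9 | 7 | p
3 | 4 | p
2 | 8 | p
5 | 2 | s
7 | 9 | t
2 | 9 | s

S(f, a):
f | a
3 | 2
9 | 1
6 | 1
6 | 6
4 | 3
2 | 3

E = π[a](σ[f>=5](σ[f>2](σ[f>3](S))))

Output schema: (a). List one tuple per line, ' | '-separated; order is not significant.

Stepwise |·|:
  S → 6
  σ[f>3](S) → 4
  σ[f>2](σ[f>3](S)) → 4
  σ[f>=5](σ[f>2](σ[f>3](S))) → 3
  π[a](σ[f>=5](σ[f>2](σ[f>3](S)))) → 3

== RESULT ==
a
1
1
6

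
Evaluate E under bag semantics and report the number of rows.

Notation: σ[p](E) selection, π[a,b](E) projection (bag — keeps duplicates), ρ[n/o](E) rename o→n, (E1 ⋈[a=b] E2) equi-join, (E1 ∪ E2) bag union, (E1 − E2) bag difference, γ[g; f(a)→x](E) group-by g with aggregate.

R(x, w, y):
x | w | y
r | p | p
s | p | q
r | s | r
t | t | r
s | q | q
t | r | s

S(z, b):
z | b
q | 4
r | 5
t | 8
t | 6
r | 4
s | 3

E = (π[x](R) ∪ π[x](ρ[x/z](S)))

Stepwise |·|:
  R → 6
  π[x](R) → 6
  S → 6
  ρ[x/z](S) → 6
  π[x](ρ[x/z](S)) → 6
  (π[x](R) ∪ π[x](ρ[x/z](S))) → 12

|E| = 12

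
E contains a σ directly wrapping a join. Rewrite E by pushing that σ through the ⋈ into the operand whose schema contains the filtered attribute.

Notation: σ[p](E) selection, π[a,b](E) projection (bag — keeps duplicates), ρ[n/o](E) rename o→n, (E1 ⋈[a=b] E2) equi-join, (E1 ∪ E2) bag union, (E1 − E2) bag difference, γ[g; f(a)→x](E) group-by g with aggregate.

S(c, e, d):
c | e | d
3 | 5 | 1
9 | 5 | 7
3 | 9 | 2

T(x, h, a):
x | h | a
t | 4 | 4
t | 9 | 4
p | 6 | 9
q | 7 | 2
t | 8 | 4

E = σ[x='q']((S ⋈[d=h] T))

σ filters on x, owned by the right side.
E' = (S ⋈[d=h] σ[x='q'](T))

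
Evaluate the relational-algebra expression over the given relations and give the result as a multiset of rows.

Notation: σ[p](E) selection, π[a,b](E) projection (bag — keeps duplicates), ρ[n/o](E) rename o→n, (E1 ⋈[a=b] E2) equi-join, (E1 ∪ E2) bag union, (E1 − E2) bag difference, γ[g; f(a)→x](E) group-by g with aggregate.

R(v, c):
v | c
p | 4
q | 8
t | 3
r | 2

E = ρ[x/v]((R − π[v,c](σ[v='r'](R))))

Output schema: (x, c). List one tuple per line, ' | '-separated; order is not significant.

Subexpression sizes:
  R → 4
  R → 4
  σ[v='r'](R) → 1
  π[v,c](σ[v='r'](R)) → 1
  (R − π[v,c](σ[v='r'](R))) → 3
  ρ[x/v]((R − π[v,c](σ[v='r'](R)))) → 3

== RESULT ==
x | c
p | 4
q | 8
t | 3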